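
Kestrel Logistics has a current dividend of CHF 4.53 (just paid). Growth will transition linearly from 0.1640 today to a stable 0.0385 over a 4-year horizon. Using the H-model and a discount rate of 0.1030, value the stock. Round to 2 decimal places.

H-model: P₀ = D₀[(1+g_L) + H(g_S−g_L)]/(r−g_L), with H = 4/2 = 2.
P₀ = 4.53 × [(1+0.0385) + 2×(0.164−0.0385)] / (0.103−0.0385)
   = 4.53 × 1.2895 / 0.0645 = 90.5649

CHF 90.56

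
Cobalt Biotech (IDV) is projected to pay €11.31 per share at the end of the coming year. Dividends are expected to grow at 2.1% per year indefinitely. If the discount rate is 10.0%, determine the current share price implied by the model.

€143.16

Gordon growth model: P₀ = D₁/(r − g), with D₁ = 11.31 given directly.
P₀ = 11.3100 / (0.1 − 0.021) = 11.3100 / 0.079 = 143.1646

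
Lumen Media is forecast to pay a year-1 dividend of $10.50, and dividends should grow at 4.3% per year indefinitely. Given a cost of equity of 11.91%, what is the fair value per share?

Gordon growth model: P₀ = D₁/(r − g), with D₁ = 10.50 given directly.
P₀ = 10.5000 / (0.1191 − 0.043) = 10.5000 / 0.0761 = 137.9763

$137.98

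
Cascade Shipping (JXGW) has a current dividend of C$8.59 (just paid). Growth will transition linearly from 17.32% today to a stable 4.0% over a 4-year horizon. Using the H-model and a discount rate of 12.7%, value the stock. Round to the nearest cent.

H-model: P₀ = D₀[(1+g_L) + H(g_S−g_L)]/(r−g_L), with H = 4/2 = 2.
P₀ = 8.59 × [(1+0.04) + 2×(0.1732−0.04)] / (0.127−0.04)
   = 8.59 × 1.3064 / 0.087 = 128.9882

C$128.99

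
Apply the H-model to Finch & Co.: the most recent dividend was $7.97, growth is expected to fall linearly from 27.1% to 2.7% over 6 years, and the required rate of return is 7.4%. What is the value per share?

H-model: P₀ = D₀[(1+g_L) + H(g_S−g_L)]/(r−g_L), with H = 6/2 = 3.
P₀ = 7.97 × [(1+0.027) + 3×(0.271−0.027)] / (0.074−0.027)
   = 7.97 × 1.7590 / 0.047 = 298.2815

$298.28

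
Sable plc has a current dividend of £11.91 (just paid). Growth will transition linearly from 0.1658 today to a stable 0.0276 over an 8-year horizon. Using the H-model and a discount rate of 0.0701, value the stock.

H-model: P₀ = D₀[(1+g_L) + H(g_S−g_L)]/(r−g_L), with H = 8/2 = 4.
P₀ = 11.91 × [(1+0.0276) + 4×(0.1658−0.0276)] / (0.0701−0.0276)
   = 11.91 × 1.5804 / 0.0425 = 442.8839

£442.88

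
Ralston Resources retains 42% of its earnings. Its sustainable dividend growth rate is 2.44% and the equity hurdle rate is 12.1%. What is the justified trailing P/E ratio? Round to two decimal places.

Payout ratio b = 1 − 0.42 = 0.58.
Justified trailing P/E = b(1+g)/(r−g) = 0.58×(1+0.0244)/(0.121−0.0244) = 6.1506

6.15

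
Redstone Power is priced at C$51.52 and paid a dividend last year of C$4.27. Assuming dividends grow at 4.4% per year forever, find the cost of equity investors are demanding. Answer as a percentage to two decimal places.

Rearranging the constant-growth DDM: r = D₁/P₀ + g.
D₁ = 4.27 × (1 + 0.044) = 4.4579.
r = 4.4579 / 51.52 + 0.044 = 0.08653 + 0.044 = 0.13053

13.05%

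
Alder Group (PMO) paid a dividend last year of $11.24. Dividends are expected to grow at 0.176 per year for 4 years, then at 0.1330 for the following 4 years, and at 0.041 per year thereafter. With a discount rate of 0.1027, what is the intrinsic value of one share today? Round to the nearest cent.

Three-stage DDM. Project D₁…D_8; terminal Gordon value at t=8 with g = 0.041; discount at r = 0.1027.
D_1 = 13.2182
D_2 = 15.5447
D_3 = 18.2805
D_4 = 21.4979
D_5 = 24.3571
D_6 = 27.5966
D_7 = 31.2669
D_8 = 35.4254
TV_8 = 36.8779/(0.1027−0.041) = 597.6966
P₀ = Σ Dₜ/(1+r)ᵗ + TV_8/(1+r)^8 = 388.6265

$388.63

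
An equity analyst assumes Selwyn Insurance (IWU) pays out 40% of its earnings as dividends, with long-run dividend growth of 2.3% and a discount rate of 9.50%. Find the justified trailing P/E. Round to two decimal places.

5.68

Justified trailing P/E = b(1+g)/(r−g) = 0.40×(1+0.023)/(0.095−0.023) = 5.6833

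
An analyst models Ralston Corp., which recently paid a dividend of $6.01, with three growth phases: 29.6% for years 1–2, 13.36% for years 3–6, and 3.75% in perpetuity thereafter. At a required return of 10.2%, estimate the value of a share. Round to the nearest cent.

$200.80

Three-stage DDM. Project D₁…D_6; terminal Gordon value at t=6 with g = 0.0375; discount at r = 0.102.
D_1 = 7.7890
D_2 = 10.0945
D_3 = 11.4431
D_4 = 12.9719
D_5 = 14.7050
D_6 = 16.6695
TV_6 = 17.2947/(0.102−0.0375) = 268.1342
P₀ = Σ Dₜ/(1+r)ᵗ + TV_6/(1+r)^6 = 200.7965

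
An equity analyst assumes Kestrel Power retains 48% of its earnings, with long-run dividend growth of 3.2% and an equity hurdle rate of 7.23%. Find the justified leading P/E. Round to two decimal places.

Payout ratio b = 1 − 0.48 = 0.52.
Justified leading P/E = b/(r−g) = 0.52/(0.0723−0.032) = 12.9032

12.90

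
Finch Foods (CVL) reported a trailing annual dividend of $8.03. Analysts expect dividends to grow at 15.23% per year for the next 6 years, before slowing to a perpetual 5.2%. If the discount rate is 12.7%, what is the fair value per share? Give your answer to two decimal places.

Two-stage DDM. Project D₁…D_6 at 0.1523, terminal growth 0.052, discount at r = 0.127.
D_1 = 9.2530
D_2 = 10.6622
D_3 = 12.2860
D_4 = 14.1572
D_5 = 16.3134
D_6 = 18.7979
Terminal value at t=6: TV = D_7/(r−g) = 19.7754/(0.127−0.052) = 263.6716
P₀ = 9.2530/(1+0.127)^1 + 10.6622/(1+0.127)^2 + 12.2860/(1+0.127)^3 + 14.1572/(1+0.127)^4 + 16.3134/(1+0.127)^5 + 18.7979/(1+0.127)^6 + 263.6716/(1+0.127)^6 = 180.7931

$180.79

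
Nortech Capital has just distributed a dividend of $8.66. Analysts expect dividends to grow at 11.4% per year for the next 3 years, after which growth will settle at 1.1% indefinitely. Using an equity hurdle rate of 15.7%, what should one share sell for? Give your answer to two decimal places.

Two-stage DDM. Project D₁…D_3 at 0.114, terminal growth 0.011, discount at r = 0.157.
D_1 = 9.6472
D_2 = 10.7470
D_3 = 11.9722
Terminal value at t=3: TV = D_4/(r−g) = 12.1039/(0.157−0.011) = 82.9033
P₀ = 9.6472/(1+0.157)^1 + 10.7470/(1+0.157)^2 + 11.9722/(1+0.157)^3 + 82.9033/(1+0.157)^3 = 77.6232

$77.62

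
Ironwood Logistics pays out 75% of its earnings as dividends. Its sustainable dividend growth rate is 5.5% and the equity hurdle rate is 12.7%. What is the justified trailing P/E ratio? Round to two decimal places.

10.99

Justified trailing P/E = b(1+g)/(r−g) = 0.75×(1+0.055)/(0.127−0.055) = 10.9896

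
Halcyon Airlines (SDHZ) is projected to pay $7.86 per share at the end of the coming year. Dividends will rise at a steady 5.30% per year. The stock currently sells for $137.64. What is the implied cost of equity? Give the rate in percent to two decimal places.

11.01%

Rearranging the constant-growth DDM: r = D₁/P₀ + g.
r = 7.8600 / 137.64 + 0.053 = 0.05711 + 0.053 = 0.11011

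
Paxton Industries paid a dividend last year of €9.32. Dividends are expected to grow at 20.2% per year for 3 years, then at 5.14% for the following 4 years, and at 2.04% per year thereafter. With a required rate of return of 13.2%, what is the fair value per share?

€144.72

Three-stage DDM. Project D₁…D_7; terminal Gordon value at t=7 with g = 0.0204; discount at r = 0.132.
D_1 = 11.2026
D_2 = 13.4656
D_3 = 16.1856
D_4 = 17.0176
D_5 = 17.8923
D_6 = 18.8119
D_7 = 19.7789
TV_7 = 20.1823/(0.132−0.0204) = 180.8454
P₀ = Σ Dₜ/(1+r)ᵗ + TV_7/(1+r)^7 = 144.7208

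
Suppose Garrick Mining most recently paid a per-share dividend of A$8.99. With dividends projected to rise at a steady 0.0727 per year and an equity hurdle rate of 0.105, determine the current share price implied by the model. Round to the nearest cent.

A$298.56

Gordon growth model: P₀ = D₁/(r − g). D₁ = 8.99 × (1 + 0.0727) = 9.6436.
P₀ = 9.6436 / (0.105 − 0.0727) = 9.6436 / 0.0323 = 298.5626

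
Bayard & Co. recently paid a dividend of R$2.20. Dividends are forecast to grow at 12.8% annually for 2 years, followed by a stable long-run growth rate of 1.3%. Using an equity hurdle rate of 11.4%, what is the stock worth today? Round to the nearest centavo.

Two-stage DDM. Project D₁…D_2 at 0.128, terminal growth 0.013, discount at r = 0.114.
D_1 = 2.4816
D_2 = 2.7992
Terminal value at t=2: TV = D_3/(r−g) = 2.8356/(0.114−0.013) = 28.0756
P₀ = 2.4816/(1+0.114)^1 + 2.7992/(1+0.114)^2 + 28.0756/(1+0.114)^2 = 27.1067

R$27.11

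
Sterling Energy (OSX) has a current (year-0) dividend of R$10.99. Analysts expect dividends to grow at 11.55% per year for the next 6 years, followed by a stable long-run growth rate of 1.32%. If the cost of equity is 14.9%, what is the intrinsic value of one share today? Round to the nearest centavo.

R$128.19

Two-stage DDM. Project D₁…D_6 at 0.1155, terminal growth 0.0132, discount at r = 0.149.
D_1 = 12.2593
D_2 = 13.6753
D_3 = 15.2548
D_4 = 17.0167
D_5 = 18.9822
D_6 = 21.1746
Terminal value at t=6: TV = D_7/(r−g) = 21.4541/(0.149−0.0132) = 157.9831
P₀ = 12.2593/(1+0.149)^1 + 13.6753/(1+0.149)^2 + 15.2548/(1+0.149)^3 + 17.0167/(1+0.149)^4 + 18.9822/(1+0.149)^5 + 21.1746/(1+0.149)^6 + 157.9831/(1+0.149)^6 = 128.1866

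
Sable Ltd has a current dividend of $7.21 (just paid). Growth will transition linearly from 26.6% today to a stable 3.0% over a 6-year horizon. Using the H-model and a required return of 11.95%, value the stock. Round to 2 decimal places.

$140.01

H-model: P₀ = D₀[(1+g_L) + H(g_S−g_L)]/(r−g_L), with H = 6/2 = 3.
P₀ = 7.21 × [(1+0.03) + 3×(0.266−0.03)] / (0.1195−0.03)
   = 7.21 × 1.7380 / 0.0895 = 140.0109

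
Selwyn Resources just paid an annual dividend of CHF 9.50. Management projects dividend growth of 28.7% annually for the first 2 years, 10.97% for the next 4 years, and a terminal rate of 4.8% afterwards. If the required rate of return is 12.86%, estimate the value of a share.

CHF 220.71

Three-stage DDM. Project D₁…D_6; terminal Gordon value at t=6 with g = 0.048; discount at r = 0.1286.
D_1 = 12.2265
D_2 = 15.7355
D_3 = 17.4617
D_4 = 19.3772
D_5 = 21.5029
D_6 = 23.8618
TV_6 = 25.0072/(0.1286−0.048) = 310.2625
P₀ = Σ Dₜ/(1+r)ᵗ + TV_6/(1+r)^6 = 220.7053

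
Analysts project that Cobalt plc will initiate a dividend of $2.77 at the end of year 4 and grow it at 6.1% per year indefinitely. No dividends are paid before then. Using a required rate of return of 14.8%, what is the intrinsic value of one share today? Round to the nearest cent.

$21.04

Deferred-dividend DDM. At t=3 the remaining stream is a growing perpetuity with first payment D_4 = 2.77.
V_3 = D_4/(r−g) = 2.77/(0.148−0.061) = 31.8391
P₀ = V_3/(1+r)^3 = 31.8391/(1+0.148)^3 = 21.0443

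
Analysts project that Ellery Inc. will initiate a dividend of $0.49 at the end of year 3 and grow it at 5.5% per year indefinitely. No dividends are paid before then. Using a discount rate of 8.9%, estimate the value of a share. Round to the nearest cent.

$12.15

Deferred-dividend DDM. At t=2 the remaining stream is a growing perpetuity with first payment D_3 = 0.49.
V_2 = D_3/(r−g) = 0.49/(0.089−0.055) = 14.4118
P₀ = V_2/(1+r)^2 = 14.4118/(1+0.089)^2 = 12.1524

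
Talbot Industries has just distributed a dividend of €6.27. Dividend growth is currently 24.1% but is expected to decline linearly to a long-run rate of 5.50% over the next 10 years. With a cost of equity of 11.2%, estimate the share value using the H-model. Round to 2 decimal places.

€218.35

H-model: P₀ = D₀[(1+g_L) + H(g_S−g_L)]/(r−g_L), with H = 10/2 = 5.
P₀ = 6.27 × [(1+0.055) + 5×(0.241−0.055)] / (0.112−0.055)
   = 6.27 × 1.9850 / 0.057 = 218.3500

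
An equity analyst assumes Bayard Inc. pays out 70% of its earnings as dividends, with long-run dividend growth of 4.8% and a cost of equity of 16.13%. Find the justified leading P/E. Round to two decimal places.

6.18

Justified leading P/E = b/(r−g) = 0.70/(0.1613−0.048) = 6.1783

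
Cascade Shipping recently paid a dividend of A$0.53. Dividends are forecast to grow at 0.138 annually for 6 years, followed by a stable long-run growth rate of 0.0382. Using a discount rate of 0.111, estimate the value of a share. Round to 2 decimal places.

Two-stage DDM. Project D₁…D_6 at 0.138, terminal growth 0.0382, discount at r = 0.111.
D_1 = 0.6031
D_2 = 0.6864
D_3 = 0.7811
D_4 = 0.8889
D_5 = 1.0115
D_6 = 1.1511
Terminal value at t=6: TV = D_7/(r−g) = 1.1951/(0.111−0.0382) = 16.4164
P₀ = 0.6031/(1+0.111)^1 + 0.6864/(1+0.111)^2 + 0.7811/(1+0.111)^3 + 0.8889/(1+0.111)^4 + 1.0115/(1+0.111)^5 + 1.1511/(1+0.111)^6 + 16.4164/(1+0.111)^6 = 12.1913

A$12.19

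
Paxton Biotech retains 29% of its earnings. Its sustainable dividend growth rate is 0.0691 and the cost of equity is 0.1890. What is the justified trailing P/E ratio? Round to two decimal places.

Payout ratio b = 1 − 0.29 = 0.71.
Justified trailing P/E = b(1+g)/(r−g) = 0.71×(1+0.0691)/(0.189−0.0691) = 6.3308

6.33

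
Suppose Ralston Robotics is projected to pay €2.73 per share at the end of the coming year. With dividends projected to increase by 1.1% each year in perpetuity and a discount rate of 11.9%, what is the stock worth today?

€25.28

Gordon growth model: P₀ = D₁/(r − g), with D₁ = 2.73 given directly.
P₀ = 2.7300 / (0.119 − 0.011) = 2.7300 / 0.108 = 25.2778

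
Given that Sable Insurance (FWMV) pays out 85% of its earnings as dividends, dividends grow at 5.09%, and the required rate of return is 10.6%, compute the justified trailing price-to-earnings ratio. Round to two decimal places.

Justified trailing P/E = b(1+g)/(r−g) = 0.85×(1+0.0509)/(0.106−0.0509) = 16.2117

16.21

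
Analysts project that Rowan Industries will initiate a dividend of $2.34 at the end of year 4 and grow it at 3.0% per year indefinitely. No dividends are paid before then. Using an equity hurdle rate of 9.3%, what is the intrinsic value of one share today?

$28.45

Deferred-dividend DDM. At t=3 the remaining stream is a growing perpetuity with first payment D_4 = 2.34.
V_3 = D_4/(r−g) = 2.34/(0.093−0.03) = 37.1429
P₀ = V_3/(1+r)^3 = 37.1429/(1+0.093)^3 = 28.4456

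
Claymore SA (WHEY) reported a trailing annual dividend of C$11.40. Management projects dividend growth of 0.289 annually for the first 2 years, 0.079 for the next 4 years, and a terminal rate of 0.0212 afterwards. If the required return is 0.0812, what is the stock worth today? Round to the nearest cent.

Three-stage DDM. Project D₁…D_6; terminal Gordon value at t=6 with g = 0.0212; discount at r = 0.0812.
D_1 = 14.6946
D_2 = 18.9413
D_3 = 20.4377
D_4 = 22.0523
D_5 = 23.7944
D_6 = 25.6742
TV_6 = 26.2185/(0.0812−0.0212) = 436.9744
P₀ = Σ Dₜ/(1+r)ᵗ + TV_6/(1+r)^6 = 367.8169

C$367.82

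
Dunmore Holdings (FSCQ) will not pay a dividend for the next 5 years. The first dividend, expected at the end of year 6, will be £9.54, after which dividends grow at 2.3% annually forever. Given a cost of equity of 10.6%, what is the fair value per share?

Deferred-dividend DDM. At t=5 the remaining stream is a growing perpetuity with first payment D_6 = 9.54.
V_5 = D_6/(r−g) = 9.54/(0.106−0.023) = 114.9398
P₀ = V_5/(1+r)^5 = 114.9398/(1+0.106)^5 = 69.4536

£69.45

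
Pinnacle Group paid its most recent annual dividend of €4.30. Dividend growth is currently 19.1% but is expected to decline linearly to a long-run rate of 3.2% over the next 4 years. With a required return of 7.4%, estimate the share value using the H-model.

H-model: P₀ = D₀[(1+g_L) + H(g_S−g_L)]/(r−g_L), with H = 4/2 = 2.
P₀ = 4.30 × [(1+0.032) + 2×(0.191−0.032)] / (0.074−0.032)
   = 4.30 × 1.3500 / 0.042 = 138.2143

€138.21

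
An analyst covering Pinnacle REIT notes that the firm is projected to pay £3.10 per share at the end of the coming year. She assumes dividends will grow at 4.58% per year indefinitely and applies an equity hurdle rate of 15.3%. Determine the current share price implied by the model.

£28.92

Gordon growth model: P₀ = D₁/(r − g), with D₁ = 3.10 given directly.
P₀ = 3.1000 / (0.153 − 0.0458) = 3.1000 / 0.1072 = 28.9179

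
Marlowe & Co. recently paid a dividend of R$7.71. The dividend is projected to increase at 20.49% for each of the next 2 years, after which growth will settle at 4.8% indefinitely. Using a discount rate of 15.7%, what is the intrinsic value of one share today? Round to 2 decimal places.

Two-stage DDM. Project D₁…D_2 at 0.2049, terminal growth 0.048, discount at r = 0.157.
D_1 = 9.2898
D_2 = 11.1933
Terminal value at t=2: TV = D_3/(r−g) = 11.7305/(0.157−0.048) = 107.6195
P₀ = 9.2898/(1+0.157)^1 + 11.1933/(1+0.157)^2 + 107.6195/(1+0.157)^2 = 96.7850

R$96.78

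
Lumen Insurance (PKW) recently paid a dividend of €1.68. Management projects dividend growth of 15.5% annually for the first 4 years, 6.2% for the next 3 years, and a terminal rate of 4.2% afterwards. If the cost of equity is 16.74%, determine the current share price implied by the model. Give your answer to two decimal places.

Three-stage DDM. Project D₁…D_7; terminal Gordon value at t=7 with g = 0.042; discount at r = 0.1674.
D_1 = 1.9404
D_2 = 2.2412
D_3 = 2.5885
D_4 = 2.9898
D_5 = 3.1751
D_6 = 3.3720
D_7 = 3.5811
TV_7 = 3.7315/(0.1674−0.042) = 29.7564
P₀ = Σ Dₜ/(1+r)ᵗ + TV_7/(1+r)^7 = 20.6223

€20.62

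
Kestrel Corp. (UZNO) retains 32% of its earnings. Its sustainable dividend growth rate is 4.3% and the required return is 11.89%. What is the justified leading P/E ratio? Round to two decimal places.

8.96

Payout ratio b = 1 − 0.32 = 0.68.
Justified leading P/E = b/(r−g) = 0.68/(0.1189−0.043) = 8.9592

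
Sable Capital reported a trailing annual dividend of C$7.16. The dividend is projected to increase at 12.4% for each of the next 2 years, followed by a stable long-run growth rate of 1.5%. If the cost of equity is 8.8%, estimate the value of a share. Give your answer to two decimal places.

C$121.29

Two-stage DDM. Project D₁…D_2 at 0.124, terminal growth 0.015, discount at r = 0.088.
D_1 = 8.0478
D_2 = 9.0458
Terminal value at t=2: TV = D_3/(r−g) = 9.1815/(0.088−0.015) = 125.7734
P₀ = 8.0478/(1+0.088)^1 + 9.0458/(1+0.088)^2 + 125.7734/(1+0.088)^2 = 121.2891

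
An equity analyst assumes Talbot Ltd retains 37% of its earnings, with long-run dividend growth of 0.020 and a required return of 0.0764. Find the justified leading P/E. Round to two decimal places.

11.17

Payout ratio b = 1 − 0.37 = 0.63.
Justified leading P/E = b/(r−g) = 0.63/(0.0764−0.02) = 11.1702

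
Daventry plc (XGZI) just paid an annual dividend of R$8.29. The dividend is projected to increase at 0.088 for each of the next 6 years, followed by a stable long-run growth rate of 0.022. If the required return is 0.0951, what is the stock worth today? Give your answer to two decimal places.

Two-stage DDM. Project D₁…D_6 at 0.088, terminal growth 0.022, discount at r = 0.0951.
D_1 = 9.0195
D_2 = 9.8132
D_3 = 10.6768
D_4 = 11.6164
D_5 = 12.6386
D_6 = 13.7508
Terminal value at t=6: TV = D_7/(r−g) = 14.0533/(0.0951−0.022) = 192.2478
P₀ = 9.0195/(1+0.0951)^1 + 9.8132/(1+0.0951)^2 + 10.6768/(1+0.0951)^3 + 11.6164/(1+0.0951)^4 + 12.6386/(1+0.0951)^5 + 13.7508/(1+0.0951)^6 + 192.2478/(1+0.0951)^6 = 160.0885

R$160.09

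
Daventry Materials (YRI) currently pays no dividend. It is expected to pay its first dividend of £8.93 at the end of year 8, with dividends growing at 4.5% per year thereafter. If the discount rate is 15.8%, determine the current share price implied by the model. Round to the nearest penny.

£28.30

Deferred-dividend DDM. At t=7 the remaining stream is a growing perpetuity with first payment D_8 = 8.93.
V_7 = D_8/(r−g) = 8.93/(0.158−0.045) = 79.0265
P₀ = V_7/(1+r)^7 = 79.0265/(1+0.158)^7 = 28.3017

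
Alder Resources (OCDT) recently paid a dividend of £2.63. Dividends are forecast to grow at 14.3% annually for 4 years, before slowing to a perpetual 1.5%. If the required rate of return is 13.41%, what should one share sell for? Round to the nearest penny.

£33.85

Two-stage DDM. Project D₁…D_4 at 0.143, terminal growth 0.015, discount at r = 0.1341.
D_1 = 3.0061
D_2 = 3.4360
D_3 = 3.9273
D_4 = 4.4889
Terminal value at t=4: TV = D_5/(r−g) = 4.5562/(0.1341−0.015) = 38.2556
P₀ = 3.0061/(1+0.1341)^1 + 3.4360/(1+0.1341)^2 + 3.9273/(1+0.1341)^3 + 4.4889/(1+0.1341)^4 + 38.2556/(1+0.1341)^4 = 33.8534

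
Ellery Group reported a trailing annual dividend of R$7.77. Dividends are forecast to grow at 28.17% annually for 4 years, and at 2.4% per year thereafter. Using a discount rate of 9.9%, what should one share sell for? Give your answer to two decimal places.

Two-stage DDM. Project D₁…D_4 at 0.2817, terminal growth 0.024, discount at r = 0.099.
D_1 = 9.9588
D_2 = 12.7642
D_3 = 16.3599
D_4 = 20.9685
Terminal value at t=4: TV = D_5/(r−g) = 21.4717/(0.099−0.024) = 286.2894
P₀ = 9.9588/(1+0.099)^1 + 12.7642/(1+0.099)^2 + 16.3599/(1+0.099)^3 + 20.9685/(1+0.099)^4 + 286.2894/(1+0.099)^4 = 242.5810

R$242.58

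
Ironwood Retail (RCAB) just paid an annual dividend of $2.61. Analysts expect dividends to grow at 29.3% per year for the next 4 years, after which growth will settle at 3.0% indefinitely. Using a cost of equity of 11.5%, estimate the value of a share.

Two-stage DDM. Project D₁…D_4 at 0.293, terminal growth 0.03, discount at r = 0.115.
D_1 = 3.3747
D_2 = 4.3635
D_3 = 5.6420
D_4 = 7.2952
Terminal value at t=4: TV = D_5/(r−g) = 7.5140/(0.115−0.03) = 88.4001
P₀ = 3.3747/(1+0.115)^1 + 4.3635/(1+0.115)^2 + 5.6420/(1+0.115)^3 + 7.2952/(1+0.115)^4 + 88.4001/(1+0.115)^4 = 72.5210

$72.52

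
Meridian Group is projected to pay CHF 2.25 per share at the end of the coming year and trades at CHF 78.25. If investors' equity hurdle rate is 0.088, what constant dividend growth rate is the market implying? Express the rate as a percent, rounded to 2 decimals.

5.92%

From P₀ = D₁/(r − g), the implied growth is g = r − D₁/P₀.
g = 0.088 − 2.25/78.25 = 0.088 − 0.02875 = 0.05925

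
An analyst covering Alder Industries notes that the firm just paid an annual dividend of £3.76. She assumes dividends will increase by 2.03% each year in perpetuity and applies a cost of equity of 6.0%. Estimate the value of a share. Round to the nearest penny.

£96.63

Gordon growth model: P₀ = D₁/(r − g). D₁ = 3.76 × (1 + 0.0203) = 3.8363.
P₀ = 3.8363 / (0.06 − 0.0203) = 3.8363 / 0.0397 = 96.6329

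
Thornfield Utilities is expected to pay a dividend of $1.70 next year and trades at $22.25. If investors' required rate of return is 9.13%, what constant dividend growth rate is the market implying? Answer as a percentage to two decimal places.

From P₀ = D₁/(r − g), the implied growth is g = r − D₁/P₀.
g = 0.0913 − 1.70/22.25 = 0.0913 − 0.07640 = 0.01490

1.49%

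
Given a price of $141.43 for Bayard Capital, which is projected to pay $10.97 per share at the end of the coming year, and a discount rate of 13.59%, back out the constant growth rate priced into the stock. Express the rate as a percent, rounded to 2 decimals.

5.83%

From P₀ = D₁/(r − g), the implied growth is g = r − D₁/P₀.
g = 0.1359 − 10.97/141.43 = 0.1359 − 0.07756 = 0.05834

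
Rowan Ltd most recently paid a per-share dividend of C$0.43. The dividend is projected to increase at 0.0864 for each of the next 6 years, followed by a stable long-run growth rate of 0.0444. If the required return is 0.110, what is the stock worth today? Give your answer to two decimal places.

Two-stage DDM. Project D₁…D_6 at 0.0864, terminal growth 0.0444, discount at r = 0.11.
D_1 = 0.4672
D_2 = 0.5075
D_3 = 0.5514
D_4 = 0.5990
D_5 = 0.6508
D_6 = 0.7070
Terminal value at t=6: TV = D_7/(r−g) = 0.7384/(0.11−0.0444) = 11.2556
P₀ = 0.4672/(1+0.11)^1 + 0.5075/(1+0.11)^2 + 0.5514/(1+0.11)^3 + 0.5990/(1+0.11)^4 + 0.6508/(1+0.11)^5 + 0.7070/(1+0.11)^6 + 11.2556/(1+0.11)^6 = 8.4124

C$8.41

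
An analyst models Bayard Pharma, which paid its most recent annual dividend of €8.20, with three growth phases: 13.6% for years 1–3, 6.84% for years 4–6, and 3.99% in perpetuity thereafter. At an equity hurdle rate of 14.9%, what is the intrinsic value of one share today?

€105.37

Three-stage DDM. Project D₁…D_6; terminal Gordon value at t=6 with g = 0.0399; discount at r = 0.149.
D_1 = 9.3152
D_2 = 10.5821
D_3 = 12.0212
D_4 = 12.8435
D_5 = 13.7220
D_6 = 14.6606
TV_6 = 15.2455/(0.149−0.0399) = 139.7389
P₀ = Σ Dₜ/(1+r)ᵗ + TV_6/(1+r)^6 = 105.3689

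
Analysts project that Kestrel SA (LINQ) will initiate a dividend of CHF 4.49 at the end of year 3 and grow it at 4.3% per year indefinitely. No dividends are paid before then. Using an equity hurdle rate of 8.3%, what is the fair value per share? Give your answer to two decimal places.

CHF 95.70

Deferred-dividend DDM. At t=2 the remaining stream is a growing perpetuity with first payment D_3 = 4.49.
V_2 = D_3/(r−g) = 4.49/(0.083−0.043) = 112.2500
P₀ = V_2/(1+r)^2 = 112.2500/(1+0.083)^2 = 95.7039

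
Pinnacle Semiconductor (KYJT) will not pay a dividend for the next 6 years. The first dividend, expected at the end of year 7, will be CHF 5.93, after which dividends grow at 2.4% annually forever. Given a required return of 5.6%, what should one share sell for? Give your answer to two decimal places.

CHF 133.64

Deferred-dividend DDM. At t=6 the remaining stream is a growing perpetuity with first payment D_7 = 5.93.
V_6 = D_7/(r−g) = 5.93/(0.056−0.024) = 185.3125
P₀ = V_6/(1+r)^6 = 185.3125/(1+0.056)^6 = 133.6353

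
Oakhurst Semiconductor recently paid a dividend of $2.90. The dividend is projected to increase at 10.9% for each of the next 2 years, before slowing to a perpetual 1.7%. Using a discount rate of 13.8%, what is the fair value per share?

Two-stage DDM. Project D₁…D_2 at 0.109, terminal growth 0.017, discount at r = 0.138.
D_1 = 3.2161
D_2 = 3.5667
Terminal value at t=2: TV = D_3/(r−g) = 3.6273/(0.138−0.017) = 29.9776
P₀ = 3.2161/(1+0.138)^1 + 3.5667/(1+0.138)^2 + 29.9776/(1+0.138)^2 = 28.7281

$28.73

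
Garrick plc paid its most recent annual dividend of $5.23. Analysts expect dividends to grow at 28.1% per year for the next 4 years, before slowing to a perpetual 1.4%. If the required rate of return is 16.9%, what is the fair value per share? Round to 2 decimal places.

Two-stage DDM. Project D₁…D_4 at 0.281, terminal growth 0.014, discount at r = 0.169.
D_1 = 6.6996
D_2 = 8.5822
D_3 = 10.9938
D_4 = 14.0831
Terminal value at t=4: TV = D_5/(r−g) = 14.2803/(0.169−0.014) = 92.1307
P₀ = 6.6996/(1+0.169)^1 + 8.5822/(1+0.169)^2 + 10.9938/(1+0.169)^3 + 14.0831/(1+0.169)^4 + 92.1307/(1+0.169)^4 = 75.7683

$75.77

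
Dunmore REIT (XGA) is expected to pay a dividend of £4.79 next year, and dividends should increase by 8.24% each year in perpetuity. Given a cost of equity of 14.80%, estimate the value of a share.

£73.02

Gordon growth model: P₀ = D₁/(r − g), with D₁ = 4.79 given directly.
P₀ = 4.7900 / (0.148 − 0.0824) = 4.7900 / 0.0656 = 73.0183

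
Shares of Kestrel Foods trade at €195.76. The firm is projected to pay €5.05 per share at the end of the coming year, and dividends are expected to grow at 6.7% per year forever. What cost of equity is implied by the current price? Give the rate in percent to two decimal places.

9.28%

Rearranging the constant-growth DDM: r = D₁/P₀ + g.
r = 5.0500 / 195.76 + 0.067 = 0.02580 + 0.067 = 0.09280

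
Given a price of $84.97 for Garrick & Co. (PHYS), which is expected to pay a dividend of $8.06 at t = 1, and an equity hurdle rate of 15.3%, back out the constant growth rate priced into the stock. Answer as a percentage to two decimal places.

5.81%

From P₀ = D₁/(r − g), the implied growth is g = r − D₁/P₀.
g = 0.153 − 8.06/84.97 = 0.153 − 0.09486 = 0.05814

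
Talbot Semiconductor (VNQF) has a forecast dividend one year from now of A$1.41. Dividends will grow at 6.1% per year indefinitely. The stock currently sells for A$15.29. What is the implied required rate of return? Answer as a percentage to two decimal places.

Rearranging the constant-growth DDM: r = D₁/P₀ + g.
r = 1.4100 / 15.29 + 0.061 = 0.09222 + 0.061 = 0.15322

15.32%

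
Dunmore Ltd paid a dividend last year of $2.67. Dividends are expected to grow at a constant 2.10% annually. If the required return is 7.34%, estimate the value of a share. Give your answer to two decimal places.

$52.02

Gordon growth model: P₀ = D₁/(r − g). D₁ = 2.67 × (1 + 0.021) = 2.7261.
P₀ = 2.7261 / (0.0734 − 0.021) = 2.7261 / 0.0524 = 52.0242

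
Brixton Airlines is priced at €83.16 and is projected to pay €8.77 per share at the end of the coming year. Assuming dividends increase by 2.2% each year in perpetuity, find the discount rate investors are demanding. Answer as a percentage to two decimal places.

12.75%

Rearranging the constant-growth DDM: r = D₁/P₀ + g.
r = 8.7700 / 83.16 + 0.022 = 0.10546 + 0.022 = 0.12746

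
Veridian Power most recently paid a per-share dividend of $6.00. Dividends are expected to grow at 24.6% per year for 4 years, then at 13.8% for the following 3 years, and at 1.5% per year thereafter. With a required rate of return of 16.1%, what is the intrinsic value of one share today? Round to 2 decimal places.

Three-stage DDM. Project D₁…D_7; terminal Gordon value at t=7 with g = 0.015; discount at r = 0.161.
D_1 = 7.4760
D_2 = 9.3151
D_3 = 11.6066
D_4 = 14.4618
D_5 = 16.4576
D_6 = 18.7287
D_7 = 21.3133
TV_7 = 21.6330/(0.161−0.015) = 148.1711
P₀ = Σ Dₜ/(1+r)ᵗ + TV_7/(1+r)^7 = 103.7836

$103.78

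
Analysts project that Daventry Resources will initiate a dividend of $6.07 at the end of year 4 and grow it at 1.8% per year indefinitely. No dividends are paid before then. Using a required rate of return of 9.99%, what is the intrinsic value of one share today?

Deferred-dividend DDM. At t=3 the remaining stream is a growing perpetuity with first payment D_4 = 6.07.
V_3 = D_4/(r−g) = 6.07/(0.0999−0.018) = 74.1148
P₀ = V_3/(1+r)^3 = 74.1148/(1+0.0999)^3 = 55.6987

$55.70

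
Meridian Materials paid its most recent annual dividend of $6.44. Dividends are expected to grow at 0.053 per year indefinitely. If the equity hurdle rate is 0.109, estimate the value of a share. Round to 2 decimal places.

Gordon growth model: P₀ = D₁/(r − g). D₁ = 6.44 × (1 + 0.053) = 6.7813.
P₀ = 6.7813 / (0.109 − 0.053) = 6.7813 / 0.056 = 121.0950

$121.09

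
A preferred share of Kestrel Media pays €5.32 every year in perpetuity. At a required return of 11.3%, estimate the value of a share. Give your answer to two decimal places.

€47.08

Zero-growth DDM (perpetuity): P₀ = D/r = 5.32 / 0.113 = 47.0796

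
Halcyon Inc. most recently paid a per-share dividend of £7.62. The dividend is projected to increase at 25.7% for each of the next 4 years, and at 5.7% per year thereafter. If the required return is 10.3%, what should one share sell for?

Two-stage DDM. Project D₁…D_4 at 0.257, terminal growth 0.057, discount at r = 0.103.
D_1 = 9.5783
D_2 = 12.0400
D_3 = 15.1342
D_4 = 19.0237
Terminal value at t=4: TV = D_5/(r−g) = 20.1081/(0.103−0.057) = 437.1326
P₀ = 9.5783/(1+0.103)^1 + 12.0400/(1+0.103)^2 + 15.1342/(1+0.103)^3 + 19.0237/(1+0.103)^4 + 437.1326/(1+0.103)^4 = 338.0434

£338.04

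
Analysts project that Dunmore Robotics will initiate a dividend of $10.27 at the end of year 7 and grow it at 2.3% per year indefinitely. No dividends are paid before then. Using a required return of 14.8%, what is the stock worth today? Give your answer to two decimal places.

$35.89

Deferred-dividend DDM. At t=6 the remaining stream is a growing perpetuity with first payment D_7 = 10.27.
V_6 = D_7/(r−g) = 10.27/(0.148−0.023) = 82.1600
P₀ = V_6/(1+r)^6 = 82.1600/(1+0.148)^6 = 35.8929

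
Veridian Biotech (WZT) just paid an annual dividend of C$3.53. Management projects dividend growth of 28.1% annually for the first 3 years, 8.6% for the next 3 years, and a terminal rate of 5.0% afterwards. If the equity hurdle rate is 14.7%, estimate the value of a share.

Three-stage DDM. Project D₁…D_6; terminal Gordon value at t=6 with g = 0.05; discount at r = 0.147.
D_1 = 4.5219
D_2 = 5.7926
D_3 = 7.4203
D_4 = 8.0585
D_5 = 8.7515
D_6 = 9.5041
TV_6 = 9.9793/(0.147−0.05) = 102.8796
P₀ = Σ Dₜ/(1+r)ᵗ + TV_6/(1+r)^6 = 71.6809

C$71.68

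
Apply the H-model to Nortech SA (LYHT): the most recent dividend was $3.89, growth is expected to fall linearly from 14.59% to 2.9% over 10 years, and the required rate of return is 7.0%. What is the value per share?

H-model: P₀ = D₀[(1+g_L) + H(g_S−g_L)]/(r−g_L), with H = 10/2 = 5.
P₀ = 3.89 × [(1+0.029) + 5×(0.1459−0.029)] / (0.07−0.029)
   = 3.89 × 1.6135 / 0.041 = 153.0857

$153.09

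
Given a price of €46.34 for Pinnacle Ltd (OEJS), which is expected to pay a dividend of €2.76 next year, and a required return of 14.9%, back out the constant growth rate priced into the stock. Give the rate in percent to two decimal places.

8.94%

From P₀ = D₁/(r − g), the implied growth is g = r − D₁/P₀.
g = 0.149 − 2.76/46.34 = 0.149 − 0.05956 = 0.08944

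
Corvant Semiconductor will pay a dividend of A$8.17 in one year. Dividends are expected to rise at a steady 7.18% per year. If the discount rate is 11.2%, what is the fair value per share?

A$203.23

Gordon growth model: P₀ = D₁/(r − g), with D₁ = 8.17 given directly.
P₀ = 8.1700 / (0.112 − 0.0718) = 8.1700 / 0.0402 = 203.2338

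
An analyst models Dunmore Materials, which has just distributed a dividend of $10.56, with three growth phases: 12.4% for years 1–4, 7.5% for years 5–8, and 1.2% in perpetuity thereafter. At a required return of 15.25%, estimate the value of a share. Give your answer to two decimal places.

$123.99

Three-stage DDM. Project D₁…D_8; terminal Gordon value at t=8 with g = 0.012; discount at r = 0.1525.
D_1 = 11.8694
D_2 = 13.3413
D_3 = 14.9956
D_4 = 16.8550
D_5 = 18.1191
D_6 = 19.4781
D_7 = 20.9389
D_8 = 22.5094
TV_8 = 22.7795/(0.1525−0.012) = 162.1314
P₀ = Σ Dₜ/(1+r)ᵗ + TV_8/(1+r)^8 = 123.9883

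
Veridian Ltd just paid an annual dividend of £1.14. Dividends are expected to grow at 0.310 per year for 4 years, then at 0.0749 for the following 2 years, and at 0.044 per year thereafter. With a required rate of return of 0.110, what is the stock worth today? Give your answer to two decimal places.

£44.04

Three-stage DDM. Project D₁…D_6; terminal Gordon value at t=6 with g = 0.044; discount at r = 0.11.
D_1 = 1.4934
D_2 = 1.9564
D_3 = 2.5628
D_4 = 3.3573
D_5 = 3.6088
D_6 = 3.8791
TV_6 = 4.0497/(0.11−0.044) = 61.3596
P₀ = Σ Dₜ/(1+r)ᵗ + TV_6/(1+r)^6 = 44.0396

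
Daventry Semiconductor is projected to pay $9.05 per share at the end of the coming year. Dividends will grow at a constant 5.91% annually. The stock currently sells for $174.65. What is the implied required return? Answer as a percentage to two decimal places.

11.09%

Rearranging the constant-growth DDM: r = D₁/P₀ + g.
r = 9.0500 / 174.65 + 0.0591 = 0.05182 + 0.0591 = 0.11092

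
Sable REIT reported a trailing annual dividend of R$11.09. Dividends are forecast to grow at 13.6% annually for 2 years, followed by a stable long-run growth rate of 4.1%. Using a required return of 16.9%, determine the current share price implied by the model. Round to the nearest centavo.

R$106.42

Two-stage DDM. Project D₁…D_2 at 0.136, terminal growth 0.041, discount at r = 0.169.
D_1 = 12.5982
D_2 = 14.3116
Terminal value at t=2: TV = D_3/(r−g) = 14.8984/(0.169−0.041) = 116.3936
P₀ = 12.5982/(1+0.169)^1 + 14.3116/(1+0.169)^2 + 116.3936/(1+0.169)^2 = 106.4223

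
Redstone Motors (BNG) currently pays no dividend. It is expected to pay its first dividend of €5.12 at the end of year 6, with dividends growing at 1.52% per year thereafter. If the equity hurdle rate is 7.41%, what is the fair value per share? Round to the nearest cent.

Deferred-dividend DDM. At t=5 the remaining stream is a growing perpetuity with first payment D_6 = 5.12.
V_5 = D_6/(r−g) = 5.12/(0.0741−0.0152) = 86.9270
P₀ = V_5/(1+r)^5 = 86.9270/(1+0.0741)^5 = 60.8039

€60.80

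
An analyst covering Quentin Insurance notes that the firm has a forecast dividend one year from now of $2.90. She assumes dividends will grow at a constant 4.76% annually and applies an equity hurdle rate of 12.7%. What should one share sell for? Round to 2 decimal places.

Gordon growth model: P₀ = D₁/(r − g), with D₁ = 2.90 given directly.
P₀ = 2.9000 / (0.127 − 0.0476) = 2.9000 / 0.0794 = 36.5239

$36.52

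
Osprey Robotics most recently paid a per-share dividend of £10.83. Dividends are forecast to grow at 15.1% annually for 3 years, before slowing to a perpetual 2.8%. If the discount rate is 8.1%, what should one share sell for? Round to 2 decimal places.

£290.45

Two-stage DDM. Project D₁…D_3 at 0.151, terminal growth 0.028, discount at r = 0.081.
D_1 = 12.4653
D_2 = 14.3476
D_3 = 16.5141
Terminal value at t=3: TV = D_4/(r−g) = 16.9765/(0.081−0.028) = 320.3109
P₀ = 12.4653/(1+0.081)^1 + 14.3476/(1+0.081)^2 + 16.5141/(1+0.081)^3 + 320.3109/(1+0.081)^3 = 290.4504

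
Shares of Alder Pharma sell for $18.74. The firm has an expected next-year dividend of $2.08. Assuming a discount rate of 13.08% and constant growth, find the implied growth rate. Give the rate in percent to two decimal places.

1.98%

From P₀ = D₁/(r − g), the implied growth is g = r − D₁/P₀.
g = 0.1308 − 2.08/18.74 = 0.1308 − 0.11099 = 0.01981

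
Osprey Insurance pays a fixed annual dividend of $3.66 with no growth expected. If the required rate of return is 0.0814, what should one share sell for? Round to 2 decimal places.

Zero-growth DDM (perpetuity): P₀ = D/r = 3.66 / 0.0814 = 44.9631

$44.96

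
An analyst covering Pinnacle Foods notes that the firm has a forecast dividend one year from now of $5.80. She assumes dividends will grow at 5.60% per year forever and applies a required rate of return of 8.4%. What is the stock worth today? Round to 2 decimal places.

Gordon growth model: P₀ = D₁/(r − g), with D₁ = 5.80 given directly.
P₀ = 5.8000 / (0.084 − 0.056) = 5.8000 / 0.028 = 207.1429

$207.14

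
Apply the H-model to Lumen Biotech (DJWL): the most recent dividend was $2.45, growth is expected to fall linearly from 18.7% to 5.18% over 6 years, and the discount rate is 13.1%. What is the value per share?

$45.08

H-model: P₀ = D₀[(1+g_L) + H(g_S−g_L)]/(r−g_L), with H = 6/2 = 3.
P₀ = 2.45 × [(1+0.0518) + 3×(0.187−0.0518)] / (0.131−0.0518)
   = 2.45 × 1.4574 / 0.0792 = 45.0837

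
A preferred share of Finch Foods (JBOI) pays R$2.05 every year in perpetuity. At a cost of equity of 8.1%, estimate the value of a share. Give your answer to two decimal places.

R$25.31

Zero-growth DDM (perpetuity): P₀ = D/r = 2.05 / 0.081 = 25.3086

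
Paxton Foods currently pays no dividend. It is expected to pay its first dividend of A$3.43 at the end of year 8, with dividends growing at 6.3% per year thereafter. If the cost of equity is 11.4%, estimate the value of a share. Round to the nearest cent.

Deferred-dividend DDM. At t=7 the remaining stream is a growing perpetuity with first payment D_8 = 3.43.
V_7 = D_8/(r−g) = 3.43/(0.114−0.063) = 67.2549
P₀ = V_7/(1+r)^7 = 67.2549/(1+0.114)^7 = 31.5884

A$31.59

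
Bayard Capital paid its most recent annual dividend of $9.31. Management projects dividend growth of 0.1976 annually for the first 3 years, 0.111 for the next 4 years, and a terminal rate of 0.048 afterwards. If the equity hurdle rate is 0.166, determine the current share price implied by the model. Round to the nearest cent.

$139.13

Three-stage DDM. Project D₁…D_7; terminal Gordon value at t=7 with g = 0.048; discount at r = 0.166.
D_1 = 11.1497
D_2 = 13.3528
D_3 = 15.9913
D_4 = 17.7664
D_5 = 19.7385
D_6 = 21.9294
D_7 = 24.3636
TV_7 = 25.5330/(0.166−0.048) = 216.3817
P₀ = Σ Dₜ/(1+r)ᵗ + TV_7/(1+r)^7 = 139.1295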